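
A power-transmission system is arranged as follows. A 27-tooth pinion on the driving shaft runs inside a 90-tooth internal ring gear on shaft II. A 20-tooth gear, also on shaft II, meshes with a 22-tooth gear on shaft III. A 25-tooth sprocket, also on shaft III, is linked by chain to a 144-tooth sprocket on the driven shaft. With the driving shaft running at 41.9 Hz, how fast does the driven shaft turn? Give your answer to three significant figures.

1.98 Hz

Internal gear: ratio = 90/27 = 3.3333, so shaft II turns at 41.9 / 3.3333 = 12.57 Hz.
Gear mesh: ratio = 22/20 = 1.1, so shaft III turns at 12.57 / 1.1 = 11.427 Hz.
Chain: ratio = 144/25 = 5.76, so the driven shaft turns at 11.427 / 5.76 = 1.9839 Hz.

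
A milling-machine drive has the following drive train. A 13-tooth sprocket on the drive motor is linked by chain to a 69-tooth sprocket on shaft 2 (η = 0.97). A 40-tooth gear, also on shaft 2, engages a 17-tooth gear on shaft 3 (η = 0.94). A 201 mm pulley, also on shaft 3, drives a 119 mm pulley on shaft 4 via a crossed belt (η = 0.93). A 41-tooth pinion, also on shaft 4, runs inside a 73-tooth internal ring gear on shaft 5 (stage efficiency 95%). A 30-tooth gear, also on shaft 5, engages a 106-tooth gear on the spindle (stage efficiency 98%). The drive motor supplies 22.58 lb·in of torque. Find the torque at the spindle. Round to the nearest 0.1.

After the chain (69/13): 22.58 × 5.3077 × 0.97 = 116.25 lb·in
After the gear mesh (17/40): 116.25 × 0.425 × 0.94 = 46.443 lb·in
After the belt (119/201): 46.443 × 0.59204 × 0.93 = 25.571 lb·in
After the internal gear (73/41): 25.571 × 1.7805 × 0.95 = 43.253 lb·in
After the gear mesh (106/30): 43.253 × 3.5333 × 0.98 = 149.77 lb·in

149.8 lb·in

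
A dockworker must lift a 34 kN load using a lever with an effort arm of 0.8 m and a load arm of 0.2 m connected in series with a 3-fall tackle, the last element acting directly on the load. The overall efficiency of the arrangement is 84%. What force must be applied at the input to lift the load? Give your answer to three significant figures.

3.37 kN

Lever MA = effort arm / load arm = 0.8/0.2 = 4.
Block-and-tackle MA = number of supporting rope parts = 3.
Combined ideal MA = 4 × 3 = 12.
Actual MA = 12 × 0.84 = 10.08.
Effort = load / actual MA = 34 / 10.08 = 3.373 kN.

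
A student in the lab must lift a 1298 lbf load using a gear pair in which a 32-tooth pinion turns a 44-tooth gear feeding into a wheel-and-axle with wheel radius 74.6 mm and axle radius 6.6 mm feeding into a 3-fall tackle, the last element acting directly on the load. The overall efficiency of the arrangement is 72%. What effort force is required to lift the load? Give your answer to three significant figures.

38.7 lbf

Gear pair MA = 44/32 = 1.375.
Wheel-and-axle MA = R/r = 74.6/6.6 = 11.303.
Block-and-tackle MA = number of supporting rope parts = 3.
Combined ideal MA = 1.375 × 11.303 × 3 = 46.625.
Actual MA = 46.625 × 0.72 = 33.57.
Effort = load / actual MA = 1298 / 33.57 = 38.665 lbf.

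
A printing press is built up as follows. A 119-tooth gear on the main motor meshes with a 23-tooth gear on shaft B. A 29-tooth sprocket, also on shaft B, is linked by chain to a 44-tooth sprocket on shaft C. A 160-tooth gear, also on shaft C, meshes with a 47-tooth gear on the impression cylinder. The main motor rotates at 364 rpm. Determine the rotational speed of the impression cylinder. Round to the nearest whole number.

Gear mesh: ratio = 23/119 = 0.19328, so shaft B turns at 364 / 0.19328 = 1883.3 rpm.
Chain: ratio = 44/29 = 1.5172, so shaft C turns at 1883.3 / 1.5172 = 1241.3 rpm.
Gear mesh: ratio = 47/160 = 0.29375, so the impression cylinder turns at 1241.3 / 0.29375 = 4225.6 rpm.

4226 rpm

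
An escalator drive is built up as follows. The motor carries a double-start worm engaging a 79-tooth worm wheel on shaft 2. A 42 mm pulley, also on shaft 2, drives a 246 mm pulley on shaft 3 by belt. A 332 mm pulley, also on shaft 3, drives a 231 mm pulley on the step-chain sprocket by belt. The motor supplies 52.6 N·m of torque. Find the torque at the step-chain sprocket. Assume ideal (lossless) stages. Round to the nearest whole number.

worm 79/2 = 39.5 → τ = 52.6·39.5 = 2077.7 N·m
belt 246/42 = 5.8571 → τ = 2077.7·5.8571 = 12169 N·m
belt 231/332 = 0.69578 → τ = 12169·0.69578 = 8467.3 N·m

8467 N·m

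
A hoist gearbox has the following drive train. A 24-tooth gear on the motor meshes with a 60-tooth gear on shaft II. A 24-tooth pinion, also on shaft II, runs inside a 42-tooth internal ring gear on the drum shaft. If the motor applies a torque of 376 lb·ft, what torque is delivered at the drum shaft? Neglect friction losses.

1645 lb·ft

After the gear mesh (60/24): 376 × 2.5 = 940 lb·ft
After the internal gear (42/24): 940 × 1.75 = 1645 lb·ft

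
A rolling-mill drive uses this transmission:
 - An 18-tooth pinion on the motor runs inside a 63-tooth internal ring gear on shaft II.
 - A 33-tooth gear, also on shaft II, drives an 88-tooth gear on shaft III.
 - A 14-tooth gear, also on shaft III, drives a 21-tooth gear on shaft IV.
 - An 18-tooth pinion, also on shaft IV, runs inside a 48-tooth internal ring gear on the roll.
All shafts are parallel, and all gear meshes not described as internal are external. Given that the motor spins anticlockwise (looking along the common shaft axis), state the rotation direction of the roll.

anticlockwise

the motor → shaft II: internal mesh, same direction → CCW.
shaft II → shaft III: external mesh, 1 reversal → CW.
shaft III → shaft IV: external mesh, 1 reversal → CCW.
shaft IV → the roll: internal mesh, same direction → CCW.
2 reversals in total — an even number — so the roll turns the same way as the motor.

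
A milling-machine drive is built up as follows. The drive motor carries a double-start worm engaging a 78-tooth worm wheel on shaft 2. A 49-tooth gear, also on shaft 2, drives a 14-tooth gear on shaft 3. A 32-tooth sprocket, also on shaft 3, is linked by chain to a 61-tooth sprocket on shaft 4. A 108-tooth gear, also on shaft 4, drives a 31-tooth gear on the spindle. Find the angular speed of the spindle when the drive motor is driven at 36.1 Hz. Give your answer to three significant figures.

5.92 Hz

worm 78/2 = 39 → 36.1/39 = 0.92564 Hz
gear mesh 14/49 = 0.28571 → 0.92564/0.28571 = 3.2397 Hz
chain 61/32 = 1.9062 → 3.2397/1.9062 = 1.6995 Hz
gear mesh 31/108 = 0.28704 → 1.6995/0.28704 = 5.921 Hz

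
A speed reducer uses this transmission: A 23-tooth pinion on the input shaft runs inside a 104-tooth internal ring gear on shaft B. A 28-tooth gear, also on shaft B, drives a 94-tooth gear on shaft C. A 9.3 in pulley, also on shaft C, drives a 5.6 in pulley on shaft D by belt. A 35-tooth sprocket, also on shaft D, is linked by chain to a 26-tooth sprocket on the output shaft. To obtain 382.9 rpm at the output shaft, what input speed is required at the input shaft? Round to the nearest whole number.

2600 rpm

Overall ratio R = 4.5217 × 3.3571 × 0.60215 × 0.74286 = 6.7902.
Required input speed = output speed × R = 382.9 × 6.7902 = 2600 rpm.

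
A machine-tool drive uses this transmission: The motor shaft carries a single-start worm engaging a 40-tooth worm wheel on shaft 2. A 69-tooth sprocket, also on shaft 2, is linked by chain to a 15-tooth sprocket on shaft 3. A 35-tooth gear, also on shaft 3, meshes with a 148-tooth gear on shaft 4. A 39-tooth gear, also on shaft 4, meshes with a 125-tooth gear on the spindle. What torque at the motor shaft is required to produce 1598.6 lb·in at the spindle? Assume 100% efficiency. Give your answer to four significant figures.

13.56 lb·in

Overall ratio R = 40 × 0.21739 × 4.2286 × 3.2051 = 117.85.
Input torque = output torque / R = 1598.6 / 117.85 = 13.564 lb·in.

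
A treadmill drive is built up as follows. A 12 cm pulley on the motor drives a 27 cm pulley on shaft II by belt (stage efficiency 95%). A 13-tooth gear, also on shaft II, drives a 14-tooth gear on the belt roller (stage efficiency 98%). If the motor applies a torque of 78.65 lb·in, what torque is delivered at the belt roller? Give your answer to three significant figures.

belt 27/12 = 2.25 → τ = 78.65·2.25·0.95 = 168.11 lb·in
gear mesh 14/13 = 1.0769 → τ = 168.11·1.0769·0.98 = 177.43 lb·in

177 lb·in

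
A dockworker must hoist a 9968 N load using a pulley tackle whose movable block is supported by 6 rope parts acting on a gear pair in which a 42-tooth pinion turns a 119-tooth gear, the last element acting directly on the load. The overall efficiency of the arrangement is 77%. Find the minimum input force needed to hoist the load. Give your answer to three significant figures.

Block-and-tackle MA = number of supporting rope parts = 6.
Gear pair MA = 119/42 = 2.8333.
Combined ideal MA = 6 × 2.8333 = 17.
Actual MA = 17 × 0.77 = 13.09.
Effort = load / actual MA = 9968 / 13.09 = 761.5 N.

761 N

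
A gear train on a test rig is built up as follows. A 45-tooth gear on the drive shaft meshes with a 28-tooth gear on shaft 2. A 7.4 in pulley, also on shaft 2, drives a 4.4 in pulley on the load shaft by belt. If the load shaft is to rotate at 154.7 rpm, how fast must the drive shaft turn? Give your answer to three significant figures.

57.2 rpm

Overall ratio R = 0.62222 × 0.59459 = 0.36997.
Required input speed = output speed × R = 154.7 × 0.36997 = 57.234 rpm.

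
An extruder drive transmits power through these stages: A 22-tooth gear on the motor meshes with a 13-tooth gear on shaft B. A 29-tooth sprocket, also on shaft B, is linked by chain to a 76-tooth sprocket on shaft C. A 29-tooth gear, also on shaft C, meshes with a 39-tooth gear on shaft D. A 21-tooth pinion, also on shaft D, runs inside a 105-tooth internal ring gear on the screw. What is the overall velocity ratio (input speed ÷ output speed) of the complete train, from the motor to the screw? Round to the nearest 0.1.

10.4

Each stage contributes driven/driver: gear mesh 13/22 = 0.59091, chain 76/29 = 2.6207, gear mesh 39/29 = 1.3448, internal gear 105/21 = 5.
Overall: 0.59091 × 2.6207 × 1.3448 × 5 = 10.413.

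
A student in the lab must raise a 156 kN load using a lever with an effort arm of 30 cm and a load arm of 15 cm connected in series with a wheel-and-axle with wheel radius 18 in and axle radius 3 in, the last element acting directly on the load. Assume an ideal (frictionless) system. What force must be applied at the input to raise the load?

Lever MA = effort arm / load arm = 30/15 = 2.
Wheel-and-axle MA = R/r = 18/3 = 6.
Combined ideal MA = 2 × 6 = 12.
Effort = load / MA = 156 / 12 = 13 kN.

13 kN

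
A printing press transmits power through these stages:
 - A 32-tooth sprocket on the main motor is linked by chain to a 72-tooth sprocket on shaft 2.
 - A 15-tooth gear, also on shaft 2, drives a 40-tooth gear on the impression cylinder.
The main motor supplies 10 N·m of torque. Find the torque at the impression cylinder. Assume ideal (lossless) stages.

After the chain (72/32): 10 × 2.25 = 22.5 N·m
After the gear mesh (40/15): 22.5 × 2.6667 = 60 N·m

60 N·m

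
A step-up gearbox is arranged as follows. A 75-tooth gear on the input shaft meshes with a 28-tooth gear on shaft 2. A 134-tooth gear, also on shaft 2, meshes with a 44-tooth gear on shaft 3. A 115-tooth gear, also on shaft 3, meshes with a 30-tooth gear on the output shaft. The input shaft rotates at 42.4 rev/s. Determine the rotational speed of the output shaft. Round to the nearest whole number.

1326 rev/s

Gear mesh: ratio = 28/75 = 0.37333, so shaft 2 turns at 42.4 / 0.37333 = 113.57 rev/s.
Gear mesh: ratio = 44/134 = 0.32836, so shaft 3 turns at 113.57 / 0.32836 = 345.88 rev/s.
Gear mesh: ratio = 30/115 = 0.26087, so the output shaft turns at 345.88 / 0.26087 = 1325.9 rev/s.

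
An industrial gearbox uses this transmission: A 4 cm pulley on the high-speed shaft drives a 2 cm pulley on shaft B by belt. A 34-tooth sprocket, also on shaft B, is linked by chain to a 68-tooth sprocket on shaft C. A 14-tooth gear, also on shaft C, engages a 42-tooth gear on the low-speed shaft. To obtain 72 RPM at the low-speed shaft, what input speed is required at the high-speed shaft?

Overall ratio R = 0.5 × 2 × 3 = 3.
Required input speed = output speed × R = 72 × 3 = 216 RPM.

216 RPM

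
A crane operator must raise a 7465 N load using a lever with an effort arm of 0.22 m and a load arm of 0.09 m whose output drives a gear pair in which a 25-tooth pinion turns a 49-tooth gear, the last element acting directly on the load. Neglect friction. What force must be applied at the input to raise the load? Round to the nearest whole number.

1558 N

Lever MA = effort arm / load arm = 0.22/0.09 = 2.4444.
Gear pair MA = 49/25 = 1.96.
Combined ideal MA = 2.4444 × 1.96 = 4.7911.
Effort = load / MA = 7465 / 4.7911 = 1558.1 N.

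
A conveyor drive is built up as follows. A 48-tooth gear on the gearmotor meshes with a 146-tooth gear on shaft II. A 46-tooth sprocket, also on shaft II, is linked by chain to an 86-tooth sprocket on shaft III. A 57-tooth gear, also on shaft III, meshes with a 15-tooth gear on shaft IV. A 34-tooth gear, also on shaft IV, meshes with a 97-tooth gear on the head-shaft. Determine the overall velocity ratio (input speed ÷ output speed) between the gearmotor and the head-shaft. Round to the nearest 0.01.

Each stage contributes driven/driver: gear mesh 146/48 = 3.0417, chain 86/46 = 1.8696, gear mesh 15/57 = 0.26316, gear mesh 97/34 = 2.8529.
Overall: 3.0417 × 1.8696 × 0.26316 × 2.8529 = 4.2693.

4.27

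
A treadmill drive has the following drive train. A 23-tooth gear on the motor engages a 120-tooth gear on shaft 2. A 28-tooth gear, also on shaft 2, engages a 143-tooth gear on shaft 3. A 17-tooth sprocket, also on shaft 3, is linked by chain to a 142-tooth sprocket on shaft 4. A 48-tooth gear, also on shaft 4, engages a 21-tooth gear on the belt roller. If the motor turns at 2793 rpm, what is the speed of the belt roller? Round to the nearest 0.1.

the motor → shaft 2 (gear mesh, 120/23): 2793 ÷ 5.2174 = 535.33 rpm
shaft 2 → shaft 3 (gear mesh, 143/28): 535.33 ÷ 5.1071 = 104.82 rpm
shaft 3 → shaft 4 (chain, 142/17): 104.82 ÷ 8.3529 = 12.549 rpm
shaft 4 → the belt roller (gear mesh, 21/48): 12.549 ÷ 0.4375 = 28.683 rpm

28.7 rpm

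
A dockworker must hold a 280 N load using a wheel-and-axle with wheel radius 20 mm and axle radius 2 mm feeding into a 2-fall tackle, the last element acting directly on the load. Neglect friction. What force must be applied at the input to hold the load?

Wheel-and-axle MA = R/r = 20/2 = 10.
Block-and-tackle MA = number of supporting rope parts = 2.
Combined ideal MA = 10 × 2 = 20.
Effort = load / MA = 280 / 20 = 14 N.

14 N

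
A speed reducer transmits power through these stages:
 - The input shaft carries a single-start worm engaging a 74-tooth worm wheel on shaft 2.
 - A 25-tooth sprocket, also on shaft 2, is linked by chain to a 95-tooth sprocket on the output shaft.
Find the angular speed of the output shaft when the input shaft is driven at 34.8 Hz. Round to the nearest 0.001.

0.124 Hz

the input shaft → shaft 2 (worm, 74/1): 34.8 ÷ 74 = 0.47027 Hz
shaft 2 → the output shaft (chain, 95/25): 0.47027 ÷ 3.8 = 0.12376 Hz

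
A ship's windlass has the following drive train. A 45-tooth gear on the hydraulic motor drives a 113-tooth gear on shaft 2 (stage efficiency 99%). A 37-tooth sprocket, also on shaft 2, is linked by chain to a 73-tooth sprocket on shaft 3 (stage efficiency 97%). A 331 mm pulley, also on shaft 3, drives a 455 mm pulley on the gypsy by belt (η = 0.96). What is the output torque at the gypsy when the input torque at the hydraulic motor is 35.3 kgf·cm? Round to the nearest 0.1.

After the gear mesh (113/45): 35.3 × 2.5111 × 0.99 = 87.756 kgf·cm
After the chain (73/37): 87.756 × 1.973 × 0.97 = 167.95 kgf·cm
After the belt (455/331): 167.95 × 1.3746 × 0.96 = 221.63 kgf·cm

221.6 kgf·cm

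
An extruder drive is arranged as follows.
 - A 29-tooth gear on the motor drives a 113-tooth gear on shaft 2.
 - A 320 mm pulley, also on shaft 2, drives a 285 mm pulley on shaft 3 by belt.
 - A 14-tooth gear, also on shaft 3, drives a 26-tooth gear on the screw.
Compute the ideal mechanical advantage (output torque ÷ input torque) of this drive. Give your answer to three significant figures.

6.44

Each stage contributes driven/driver: gear mesh 113/29 = 3.8966, belt 285/320 = 0.89062, gear mesh 26/14 = 1.8571.
Overall: 3.8966 × 0.89062 × 1.8571 = 6.445.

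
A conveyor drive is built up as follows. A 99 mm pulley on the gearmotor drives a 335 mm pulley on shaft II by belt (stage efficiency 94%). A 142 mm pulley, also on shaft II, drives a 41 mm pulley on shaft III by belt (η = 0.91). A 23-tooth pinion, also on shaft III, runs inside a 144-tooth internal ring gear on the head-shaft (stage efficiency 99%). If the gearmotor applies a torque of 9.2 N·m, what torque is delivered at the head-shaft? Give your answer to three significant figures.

Belt: ratio = 335/99 = 3.3838; torque at shaft II = 9.2 × 3.3838 × 0.94 = 29.263 N·m.
Belt: ratio = 41/142 = 0.28873; torque at shaft III = 29.263 × 0.28873 × 0.91 = 7.6889 N·m.
Internal gear: ratio = 144/23 = 6.2609; torque at the head-shaft = 7.6889 × 6.2609 × 0.99 = 47.658 N·m.

47.7 N·m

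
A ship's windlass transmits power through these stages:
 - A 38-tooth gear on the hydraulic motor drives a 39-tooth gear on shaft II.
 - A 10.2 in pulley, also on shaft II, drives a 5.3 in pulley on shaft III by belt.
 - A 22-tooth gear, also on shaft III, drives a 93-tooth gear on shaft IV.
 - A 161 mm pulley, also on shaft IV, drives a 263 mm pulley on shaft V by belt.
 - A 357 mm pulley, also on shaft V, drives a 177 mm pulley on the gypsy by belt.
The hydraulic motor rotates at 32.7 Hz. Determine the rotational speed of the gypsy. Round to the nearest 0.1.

Gear mesh: ratio = 39/38 = 1.0263, so shaft II turns at 32.7 / 1.0263 = 31.862 Hz.
Belt: ratio = 5.3/10.2 = 0.51961, so shaft III turns at 31.862 / 0.51961 = 61.318 Hz.
Gear mesh: ratio = 93/22 = 4.2273, so shaft IV turns at 61.318 / 4.2273 = 14.505 Hz.
Belt: ratio = 263/161 = 1.6335, so shaft V turns at 14.505 / 1.6335 = 8.8798 Hz.
Belt: ratio = 177/357 = 0.4958, so the gypsy turns at 8.8798 / 0.4958 = 17.91 Hz.

17.9 Hz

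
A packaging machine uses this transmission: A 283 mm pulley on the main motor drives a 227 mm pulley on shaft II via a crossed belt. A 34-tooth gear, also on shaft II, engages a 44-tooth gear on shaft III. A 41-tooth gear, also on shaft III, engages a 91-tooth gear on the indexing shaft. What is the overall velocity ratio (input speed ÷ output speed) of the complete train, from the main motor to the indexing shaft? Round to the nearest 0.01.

2.30

Each stage contributes driven/driver: belt 227/283 = 0.80212, gear mesh 44/34 = 1.2941, gear mesh 91/41 = 2.2195.
Overall: 0.80212 × 1.2941 × 2.2195 = 2.3039.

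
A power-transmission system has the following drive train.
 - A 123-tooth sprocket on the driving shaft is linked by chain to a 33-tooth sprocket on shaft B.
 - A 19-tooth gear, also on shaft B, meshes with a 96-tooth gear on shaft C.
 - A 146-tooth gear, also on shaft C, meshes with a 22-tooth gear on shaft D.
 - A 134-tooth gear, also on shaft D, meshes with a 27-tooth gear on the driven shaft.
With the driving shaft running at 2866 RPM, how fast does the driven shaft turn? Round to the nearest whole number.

chain 33/123 = 0.26829 → 2866/0.26829 = 10682 RPM
gear mesh 96/19 = 5.0526 → 10682/5.0526 = 2114.2 RPM
gear mesh 22/146 = 0.15068 → 2114.2/0.15068 = 14031 RPM
gear mesh 27/134 = 0.20149 → 14031/0.20149 = 69634 RPM

69634 RPM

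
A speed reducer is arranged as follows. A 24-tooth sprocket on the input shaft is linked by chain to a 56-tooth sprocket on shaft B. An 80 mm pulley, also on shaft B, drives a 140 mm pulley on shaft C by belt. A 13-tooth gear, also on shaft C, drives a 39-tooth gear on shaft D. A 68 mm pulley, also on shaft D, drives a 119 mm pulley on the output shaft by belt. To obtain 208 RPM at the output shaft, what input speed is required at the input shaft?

Overall ratio R = 2.3333 × 1.75 × 3 × 1.75 = 21.438.
Required input speed = output speed × R = 208 × 21.438 = 4459 RPM.

4459 RPM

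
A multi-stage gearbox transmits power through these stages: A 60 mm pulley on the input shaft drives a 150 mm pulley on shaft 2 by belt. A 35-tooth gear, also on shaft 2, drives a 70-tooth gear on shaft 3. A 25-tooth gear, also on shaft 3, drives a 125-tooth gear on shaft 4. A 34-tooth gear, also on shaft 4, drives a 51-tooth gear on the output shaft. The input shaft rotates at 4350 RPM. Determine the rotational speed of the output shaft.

116 RPM

Belt: ratio = 150/60 = 2.5, so shaft 2 turns at 4350 / 2.5 = 1740 RPM.
Gear mesh: ratio = 70/35 = 2, so shaft 3 turns at 1740 / 2 = 870 RPM.
Gear mesh: ratio = 125/25 = 5, so shaft 4 turns at 870 / 5 = 174 RPM.
Gear mesh: ratio = 51/34 = 1.5, so the output shaft turns at 174 / 1.5 = 116 RPM.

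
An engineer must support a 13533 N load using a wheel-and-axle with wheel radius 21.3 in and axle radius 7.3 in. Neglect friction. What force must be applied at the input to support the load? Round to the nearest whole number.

Wheel-and-axle MA = R/r = 21.3/7.3 = 2.9178.
Effort = load / MA = 13533 / 2.9178 = 4638.1 N.

4638 N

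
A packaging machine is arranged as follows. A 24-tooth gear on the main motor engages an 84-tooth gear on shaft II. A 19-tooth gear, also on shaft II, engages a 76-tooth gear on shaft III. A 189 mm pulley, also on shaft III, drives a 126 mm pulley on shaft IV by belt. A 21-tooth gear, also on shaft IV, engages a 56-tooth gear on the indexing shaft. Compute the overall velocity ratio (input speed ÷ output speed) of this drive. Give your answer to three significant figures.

24.9

Each stage contributes driven/driver: gear mesh 84/24 = 3.5, gear mesh 76/19 = 4, belt 126/189 = 0.66667, gear mesh 56/21 = 2.6667.
Overall: 3.5 × 4 × 0.66667 × 2.6667 = 24.889.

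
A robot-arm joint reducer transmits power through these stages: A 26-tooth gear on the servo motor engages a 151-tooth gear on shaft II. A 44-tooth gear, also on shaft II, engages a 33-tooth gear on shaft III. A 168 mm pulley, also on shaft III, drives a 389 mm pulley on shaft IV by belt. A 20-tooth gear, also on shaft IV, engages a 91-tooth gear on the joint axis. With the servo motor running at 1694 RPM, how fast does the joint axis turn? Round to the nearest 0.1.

36.9 RPM

Gear mesh: ratio = 151/26 = 5.8077, so shaft II turns at 1694 / 5.8077 = 291.68 RPM.
Gear mesh: ratio = 33/44 = 0.75, so shaft III turns at 291.68 / 0.75 = 388.91 RPM.
Belt: ratio = 389/168 = 2.3155, so shaft IV turns at 388.91 / 2.3155 = 167.96 RPM.
Gear mesh: ratio = 91/20 = 4.55, so the joint axis turns at 167.96 / 4.55 = 36.914 RPM.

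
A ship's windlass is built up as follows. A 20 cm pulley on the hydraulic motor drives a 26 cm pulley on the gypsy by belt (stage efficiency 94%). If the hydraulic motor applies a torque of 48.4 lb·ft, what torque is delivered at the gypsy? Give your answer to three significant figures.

59.1 lb·ft

Belt: ratio = 26/20 = 1.3; torque at the gypsy = 48.4 × 1.3 × 0.94 = 59.145 lb·ft.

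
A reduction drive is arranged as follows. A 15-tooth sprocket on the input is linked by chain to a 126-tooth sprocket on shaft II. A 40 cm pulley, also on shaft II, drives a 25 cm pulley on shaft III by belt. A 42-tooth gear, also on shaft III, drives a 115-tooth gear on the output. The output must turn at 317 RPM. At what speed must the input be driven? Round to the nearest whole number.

Overall ratio R = 8.4 × 0.625 × 2.7381 = 14.375.
Required input speed = output speed × R = 317 × 14.375 = 4556.9 RPM.

4557 RPM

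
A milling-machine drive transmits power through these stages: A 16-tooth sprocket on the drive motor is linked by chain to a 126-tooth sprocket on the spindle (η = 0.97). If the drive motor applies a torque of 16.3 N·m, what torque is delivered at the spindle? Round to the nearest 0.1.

124.5 N·m

chain 126/16 = 7.875 → τ = 16.3·7.875·0.97 = 124.51 N·m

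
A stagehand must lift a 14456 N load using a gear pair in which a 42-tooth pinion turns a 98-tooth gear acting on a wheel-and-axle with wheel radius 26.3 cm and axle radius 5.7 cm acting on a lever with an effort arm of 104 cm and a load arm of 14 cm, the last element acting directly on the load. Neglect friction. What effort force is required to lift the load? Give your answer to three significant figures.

Gear pair MA = 98/42 = 2.3333.
Wheel-and-axle MA = R/r = 26.3/5.7 = 4.614.
Lever MA = effort arm / load arm = 104/14 = 7.4286.
Combined ideal MA = 2.3333 × 4.614 × 7.4286 = 79.977.
Effort = load / MA = 14456 / 79.977 = 180.75 N.

181 N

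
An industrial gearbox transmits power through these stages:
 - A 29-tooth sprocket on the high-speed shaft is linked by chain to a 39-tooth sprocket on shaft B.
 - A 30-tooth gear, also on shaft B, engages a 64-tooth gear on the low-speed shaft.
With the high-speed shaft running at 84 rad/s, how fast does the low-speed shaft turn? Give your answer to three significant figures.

chain 39/29 = 1.3448 → 84/1.3448 = 62.462 rad/s
gear mesh 64/30 = 2.1333 → 62.462/2.1333 = 29.279 rad/s

29.3 rad/s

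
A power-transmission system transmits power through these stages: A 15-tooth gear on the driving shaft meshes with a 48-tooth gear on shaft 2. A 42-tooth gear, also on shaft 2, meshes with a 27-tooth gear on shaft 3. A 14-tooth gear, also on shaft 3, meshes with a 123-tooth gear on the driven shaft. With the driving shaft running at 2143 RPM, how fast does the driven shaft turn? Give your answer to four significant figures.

118.6 RPM

Gear mesh: ratio = 48/15 = 3.2, so shaft 2 turns at 2143 / 3.2 = 669.69 RPM.
Gear mesh: ratio = 27/42 = 0.64286, so shaft 3 turns at 669.69 / 0.64286 = 1041.7 RPM.
Gear mesh: ratio = 123/14 = 8.7857, so the driven shaft turns at 1041.7 / 8.7857 = 118.57 RPM.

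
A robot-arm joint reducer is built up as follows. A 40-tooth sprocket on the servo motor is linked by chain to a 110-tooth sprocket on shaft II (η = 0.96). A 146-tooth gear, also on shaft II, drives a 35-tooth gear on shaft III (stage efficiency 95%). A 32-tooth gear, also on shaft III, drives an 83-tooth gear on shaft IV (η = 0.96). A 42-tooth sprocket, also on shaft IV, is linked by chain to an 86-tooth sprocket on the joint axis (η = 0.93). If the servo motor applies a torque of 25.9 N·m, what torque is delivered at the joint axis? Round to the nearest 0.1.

73.8 N·m

Chain: ratio = 110/40 = 2.75; torque at shaft II = 25.9 × 2.75 × 0.96 = 68.376 N·m.
Gear mesh: ratio = 35/146 = 0.23973; torque at shaft III = 68.376 × 0.23973 × 0.95 = 15.572 N·m.
Gear mesh: ratio = 83/32 = 2.5938; torque at shaft IV = 15.572 × 2.5938 × 0.96 = 38.774 N·m.
Chain: ratio = 86/42 = 2.0476; torque at the joint axis = 38.774 × 2.0476 × 0.93 = 73.837 N·m.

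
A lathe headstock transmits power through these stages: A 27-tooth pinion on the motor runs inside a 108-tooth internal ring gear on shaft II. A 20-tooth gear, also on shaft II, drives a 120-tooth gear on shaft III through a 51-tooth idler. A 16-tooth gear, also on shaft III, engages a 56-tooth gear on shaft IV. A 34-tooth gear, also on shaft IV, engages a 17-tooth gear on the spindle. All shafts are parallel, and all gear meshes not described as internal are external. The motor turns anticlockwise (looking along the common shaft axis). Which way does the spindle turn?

the motor → shaft II: internal mesh, same direction → CCW.
shaft II → shaft III: driver → idler → driven is 2 external meshes, 2 reversals → CCW.
shaft III → shaft IV: external mesh, 1 reversal → CW.
shaft IV → the spindle: external mesh, 1 reversal → CCW.
4 reversals in total — an even number — so the spindle turns the same way as the motor.

anticlockwise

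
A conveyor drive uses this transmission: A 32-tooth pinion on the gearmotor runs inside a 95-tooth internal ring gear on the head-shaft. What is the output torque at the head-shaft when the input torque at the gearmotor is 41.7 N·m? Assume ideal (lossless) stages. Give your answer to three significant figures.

Internal gear: ratio = 95/32 = 2.9688; torque at the head-shaft = 41.7 × 2.9688 = 123.8 N·m.

124 N·m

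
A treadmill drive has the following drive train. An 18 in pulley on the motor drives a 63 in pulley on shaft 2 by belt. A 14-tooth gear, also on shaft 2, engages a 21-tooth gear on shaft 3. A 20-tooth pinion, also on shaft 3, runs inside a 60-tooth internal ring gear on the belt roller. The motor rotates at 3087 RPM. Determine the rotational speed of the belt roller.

196 RPM

the motor → shaft 2 (belt, 63/18): 3087 ÷ 3.5 = 882 RPM
shaft 2 → shaft 3 (gear mesh, 21/14): 882 ÷ 1.5 = 588 RPM
shaft 3 → the belt roller (internal gear, 60/20): 588 ÷ 3 = 196 RPM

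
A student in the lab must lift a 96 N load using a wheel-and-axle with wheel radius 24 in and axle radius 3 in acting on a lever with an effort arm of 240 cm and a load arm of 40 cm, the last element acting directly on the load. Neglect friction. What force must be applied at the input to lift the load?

Wheel-and-axle MA = R/r = 24/3 = 8.
Lever MA = effort arm / load arm = 240/40 = 6.
Combined ideal MA = 8 × 6 = 48.
Effort = load / MA = 96 / 48 = 2 N.

2 N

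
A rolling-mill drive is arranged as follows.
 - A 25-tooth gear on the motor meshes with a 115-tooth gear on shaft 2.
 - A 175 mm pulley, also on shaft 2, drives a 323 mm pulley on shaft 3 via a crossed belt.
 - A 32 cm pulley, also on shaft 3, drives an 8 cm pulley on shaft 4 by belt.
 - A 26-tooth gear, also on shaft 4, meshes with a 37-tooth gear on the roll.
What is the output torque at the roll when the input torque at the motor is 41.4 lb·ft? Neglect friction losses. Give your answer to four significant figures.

gear mesh 115/25 = 4.6 → τ = 41.4·4.6 = 190.44 lb·ft
belt 323/175 = 1.8457 → τ = 190.44·1.8457 = 351.5 lb·ft
belt 8/32 = 0.25 → τ = 351.5·0.25 = 87.874 lb·ft
gear mesh 37/26 = 1.4231 → τ = 87.874·1.4231 = 125.05 lb·ft

125.1 lb·ft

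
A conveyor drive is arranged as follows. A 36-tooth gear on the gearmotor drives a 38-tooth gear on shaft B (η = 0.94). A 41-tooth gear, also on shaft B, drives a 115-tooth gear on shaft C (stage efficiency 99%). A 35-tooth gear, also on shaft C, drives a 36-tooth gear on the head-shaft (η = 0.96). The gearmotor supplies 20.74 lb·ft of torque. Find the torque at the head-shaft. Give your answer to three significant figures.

56.4 lb·ft

Gear mesh: ratio = 38/36 = 1.0556; torque at shaft B = 20.74 × 1.0556 × 0.94 = 20.579 lb·ft.
Gear mesh: ratio = 115/41 = 2.8049; torque at shaft C = 20.579 × 2.8049 × 0.99 = 57.144 lb·ft.
Gear mesh: ratio = 36/35 = 1.0286; torque at the head-shaft = 57.144 × 1.0286 × 0.96 = 56.425 lb·ft.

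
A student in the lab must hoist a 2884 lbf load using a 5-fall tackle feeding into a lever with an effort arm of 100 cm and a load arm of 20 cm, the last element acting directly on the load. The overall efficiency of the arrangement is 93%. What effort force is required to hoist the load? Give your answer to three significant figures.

Block-and-tackle MA = number of supporting rope parts = 5.
Lever MA = effort arm / load arm = 100/20 = 5.
Combined ideal MA = 5 × 5 = 25.
Actual MA = 25 × 0.93 = 23.25.
Effort = load / actual MA = 2884 / 23.25 = 124.04 lbf.

124 lbf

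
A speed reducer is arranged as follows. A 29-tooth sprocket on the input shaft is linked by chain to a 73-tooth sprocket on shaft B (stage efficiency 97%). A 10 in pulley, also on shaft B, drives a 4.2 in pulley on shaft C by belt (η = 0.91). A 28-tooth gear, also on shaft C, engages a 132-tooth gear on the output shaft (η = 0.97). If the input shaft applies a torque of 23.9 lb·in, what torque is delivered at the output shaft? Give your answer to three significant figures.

102 lb·in

chain 73/29 = 2.5172 → τ = 23.9·2.5172·0.97 = 58.357 lb·in
belt 4.2/10 = 0.42 → τ = 58.357·0.42·0.91 = 22.304 lb·in
gear mesh 132/28 = 4.7143 → τ = 22.304·4.7143·0.97 = 101.99 lb·in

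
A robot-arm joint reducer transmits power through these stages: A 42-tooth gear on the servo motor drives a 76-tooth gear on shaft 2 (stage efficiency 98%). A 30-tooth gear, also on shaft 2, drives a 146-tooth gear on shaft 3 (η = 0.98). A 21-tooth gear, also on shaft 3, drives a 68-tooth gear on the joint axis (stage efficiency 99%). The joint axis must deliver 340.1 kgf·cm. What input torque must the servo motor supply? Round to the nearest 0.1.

Overall ratio R = 1.8095 × 4.8667 × 3.2381 = 28.516; overall efficiency η = 0.98 × 0.98 × 0.99 = 0.9508.
Input torque = output torque / (R × η) = 340.1 / (28.516 × 0.9508) = 12.544 kgf·cm.

12.5 kgf·cm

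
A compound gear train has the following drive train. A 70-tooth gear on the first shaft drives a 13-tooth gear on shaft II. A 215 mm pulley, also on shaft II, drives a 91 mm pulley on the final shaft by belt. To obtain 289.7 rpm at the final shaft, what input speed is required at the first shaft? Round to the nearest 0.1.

22.8 rpm

Overall ratio R = 0.18571 × 0.42326 = 0.078605.
Required input speed = output speed × R = 289.7 × 0.078605 = 22.772 rpm.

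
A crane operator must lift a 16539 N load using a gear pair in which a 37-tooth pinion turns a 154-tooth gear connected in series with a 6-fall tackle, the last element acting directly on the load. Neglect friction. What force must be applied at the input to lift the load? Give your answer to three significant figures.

Gear pair MA = 154/37 = 4.1622.
Block-and-tackle MA = number of supporting rope parts = 6.
Combined ideal MA = 4.1622 × 6 = 24.973.
Effort = load / MA = 16539 / 24.973 = 662.28 N.

662 N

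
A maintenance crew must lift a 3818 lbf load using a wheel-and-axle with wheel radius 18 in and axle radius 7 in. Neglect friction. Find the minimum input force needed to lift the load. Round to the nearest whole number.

1485 lbf

Wheel-and-axle MA = R/r = 18/7 = 2.5714.
Effort = load / MA = 3818 / 2.5714 = 1484.8 lbf.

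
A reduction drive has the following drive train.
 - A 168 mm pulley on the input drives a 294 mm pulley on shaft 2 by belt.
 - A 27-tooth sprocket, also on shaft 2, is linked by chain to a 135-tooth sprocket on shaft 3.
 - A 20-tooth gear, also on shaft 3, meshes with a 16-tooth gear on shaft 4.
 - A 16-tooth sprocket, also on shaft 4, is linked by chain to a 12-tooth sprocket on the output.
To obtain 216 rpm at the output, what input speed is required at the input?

1134 rpm

Overall ratio R = 1.75 × 5 × 0.8 × 0.75 = 5.25.
Required input speed = output speed × R = 216 × 5.25 = 1134 rpm.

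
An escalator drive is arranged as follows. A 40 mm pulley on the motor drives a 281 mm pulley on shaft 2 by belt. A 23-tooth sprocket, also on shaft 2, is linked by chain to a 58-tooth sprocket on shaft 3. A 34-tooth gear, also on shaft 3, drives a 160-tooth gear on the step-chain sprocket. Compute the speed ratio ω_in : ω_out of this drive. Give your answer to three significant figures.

Each stage contributes driven/driver: belt 281/40 = 7.025, chain 58/23 = 2.5217, gear mesh 160/34 = 4.7059.
Overall: 7.025 × 2.5217 × 4.7059 = 83.366.

83.4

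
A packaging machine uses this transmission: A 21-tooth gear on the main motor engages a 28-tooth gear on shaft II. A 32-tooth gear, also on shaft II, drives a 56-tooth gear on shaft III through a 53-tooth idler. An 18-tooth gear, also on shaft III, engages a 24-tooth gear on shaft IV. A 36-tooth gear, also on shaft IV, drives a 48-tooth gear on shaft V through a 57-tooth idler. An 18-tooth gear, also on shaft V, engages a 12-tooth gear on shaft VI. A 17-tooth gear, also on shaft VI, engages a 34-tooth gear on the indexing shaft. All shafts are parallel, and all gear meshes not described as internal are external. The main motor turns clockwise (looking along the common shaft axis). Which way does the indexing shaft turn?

the main motor → shaft II: external mesh, 1 reversal → CCW.
shaft II → shaft III: driver → idler → driven is 2 external meshes, 2 reversals → CCW.
shaft III → shaft IV: external mesh, 1 reversal → CW.
shaft IV → shaft V: driver → idler → driven is 2 external meshes, 2 reversals → CW.
shaft V → shaft VI: external mesh, 1 reversal → CCW.
shaft VI → the indexing shaft: external mesh, 1 reversal → CW.
8 reversals in total — an even number — so the indexing shaft turns the same way as the main motor.

clockwise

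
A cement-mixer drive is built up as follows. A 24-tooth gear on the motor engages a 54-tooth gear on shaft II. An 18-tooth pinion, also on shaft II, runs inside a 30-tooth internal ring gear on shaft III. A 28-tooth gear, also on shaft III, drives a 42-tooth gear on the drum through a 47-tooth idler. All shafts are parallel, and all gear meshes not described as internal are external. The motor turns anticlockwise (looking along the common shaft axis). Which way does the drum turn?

clockwise

the motor → shaft II: external mesh, 1 reversal → CW.
shaft II → shaft III: internal mesh, same direction → CW.
shaft III → the drum: driver → idler → driven is 2 external meshes, 2 reversals → CW.
3 reversals in total — an odd number — so the drum turns opposite to the motor.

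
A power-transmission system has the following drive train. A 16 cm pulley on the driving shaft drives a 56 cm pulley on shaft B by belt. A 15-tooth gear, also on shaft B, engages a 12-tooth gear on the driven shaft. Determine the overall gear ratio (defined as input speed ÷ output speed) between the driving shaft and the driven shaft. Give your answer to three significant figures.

2.80

Each stage contributes driven/driver: belt 56/16 = 3.5, gear mesh 12/15 = 0.8.
Overall: 3.5 × 0.8 = 2.8.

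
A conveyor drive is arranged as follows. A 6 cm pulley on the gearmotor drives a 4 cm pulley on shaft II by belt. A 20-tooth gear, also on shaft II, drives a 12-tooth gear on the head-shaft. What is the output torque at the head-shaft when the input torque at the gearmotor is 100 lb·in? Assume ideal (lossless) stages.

40 lb·in

Belt: ratio = 4/6 = 0.66667; torque at shaft II = 100 × 0.66667 = 66.667 lb·in.
Gear mesh: ratio = 12/20 = 0.6; torque at the head-shaft = 66.667 × 0.6 = 40 lb·in.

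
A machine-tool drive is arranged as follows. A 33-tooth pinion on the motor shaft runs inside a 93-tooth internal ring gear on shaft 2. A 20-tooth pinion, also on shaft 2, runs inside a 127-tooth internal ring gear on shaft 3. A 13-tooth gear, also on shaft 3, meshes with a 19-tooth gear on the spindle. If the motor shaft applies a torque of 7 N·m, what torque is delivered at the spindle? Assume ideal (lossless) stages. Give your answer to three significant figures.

183 N·m

Internal gear: ratio = 93/33 = 2.8182; torque at shaft 2 = 7 × 2.8182 = 19.727 N·m.
Internal gear: ratio = 127/20 = 6.35; torque at shaft 3 = 19.727 × 6.35 = 125.27 N·m.
Gear mesh: ratio = 19/13 = 1.4615; torque at the spindle = 125.27 × 1.4615 = 183.08 N·m.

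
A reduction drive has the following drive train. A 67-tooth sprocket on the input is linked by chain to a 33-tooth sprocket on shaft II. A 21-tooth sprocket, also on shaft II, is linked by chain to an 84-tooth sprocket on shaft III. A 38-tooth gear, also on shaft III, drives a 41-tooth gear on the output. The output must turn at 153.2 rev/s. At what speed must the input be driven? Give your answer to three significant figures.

326 rev/s

Overall ratio R = 0.49254 × 4 × 1.0789 = 2.1257.
Required input speed = output speed × R = 153.2 × 2.1257 = 325.66 rev/s.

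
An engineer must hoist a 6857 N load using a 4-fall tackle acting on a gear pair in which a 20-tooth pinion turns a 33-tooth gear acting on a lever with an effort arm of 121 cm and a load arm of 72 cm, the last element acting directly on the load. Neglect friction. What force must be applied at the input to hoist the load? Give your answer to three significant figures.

618 N

Block-and-tackle MA = number of supporting rope parts = 4.
Gear pair MA = 33/20 = 1.65.
Lever MA = effort arm / load arm = 121/72 = 1.6806.
Combined ideal MA = 4 × 1.65 × 1.6806 = 11.092.
Effort = load / MA = 6857 / 11.092 = 618.21 N.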